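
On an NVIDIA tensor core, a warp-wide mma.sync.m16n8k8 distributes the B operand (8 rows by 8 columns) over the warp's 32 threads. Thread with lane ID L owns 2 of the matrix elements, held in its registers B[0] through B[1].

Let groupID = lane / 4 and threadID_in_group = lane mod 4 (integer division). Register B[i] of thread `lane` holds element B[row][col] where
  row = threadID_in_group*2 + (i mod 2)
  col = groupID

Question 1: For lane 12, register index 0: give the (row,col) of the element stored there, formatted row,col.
0,3

12: grp=3,tig=0
[0] (0*2+0,3) = (0,3)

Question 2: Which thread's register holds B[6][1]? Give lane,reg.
7,0

c=1->g=1  r=6->t=3,b0=0
L=1*4+3=7  i=0=0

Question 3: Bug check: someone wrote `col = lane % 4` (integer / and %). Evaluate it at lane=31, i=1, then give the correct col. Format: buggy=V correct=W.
`lane % 4`[31,1]→3
lane 31: G=7 (31/4), T=3 (31%4)
i=1: r=3*2+1=7, c=G=7
col: 3 vs 7

buggy=3 correct=7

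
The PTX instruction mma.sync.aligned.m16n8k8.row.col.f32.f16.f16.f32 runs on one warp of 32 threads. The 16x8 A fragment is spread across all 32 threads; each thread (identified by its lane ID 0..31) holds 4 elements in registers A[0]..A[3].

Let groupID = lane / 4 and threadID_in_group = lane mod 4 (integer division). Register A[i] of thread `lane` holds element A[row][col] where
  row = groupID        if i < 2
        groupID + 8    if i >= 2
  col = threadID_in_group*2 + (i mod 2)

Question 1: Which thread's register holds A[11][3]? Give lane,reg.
13,3

r: 11->gid=3,r8=1  c: 3->tid=1,i&1=1
L=3*4+1=13  i=1*2+1=3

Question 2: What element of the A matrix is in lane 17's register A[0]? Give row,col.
4,2

lane 17: g=4 (17/4), t=1 (17%4)
i=0: r=4+0=4, c=1*2+0=2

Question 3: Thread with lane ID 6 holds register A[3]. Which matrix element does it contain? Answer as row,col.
L=6->gid=6>>2=1, tid=6&3=2
[3]->row 1+8=9  col 2·2+1=5

9,5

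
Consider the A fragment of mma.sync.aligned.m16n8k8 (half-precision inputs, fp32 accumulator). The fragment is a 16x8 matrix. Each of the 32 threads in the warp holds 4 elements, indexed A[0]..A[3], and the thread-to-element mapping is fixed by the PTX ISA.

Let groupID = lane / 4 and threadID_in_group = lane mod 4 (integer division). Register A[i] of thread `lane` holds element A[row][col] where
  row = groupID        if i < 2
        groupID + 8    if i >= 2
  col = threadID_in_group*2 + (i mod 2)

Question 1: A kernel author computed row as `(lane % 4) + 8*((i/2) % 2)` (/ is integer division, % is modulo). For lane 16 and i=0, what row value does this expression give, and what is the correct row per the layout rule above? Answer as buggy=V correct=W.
buggy=0 correct=4

`(lane % 4) + 8*((i/2) % 2)`[16,0]=>0
16: grp=4,tig=0
[0] (4+0,0*2+0) = (4,0)
row: 0 vs 4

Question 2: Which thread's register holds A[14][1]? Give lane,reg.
r=14->g=6,rb=1  c=1->t=0,b0=1
L=6*4+0=24  i=1*2+1=3

24,3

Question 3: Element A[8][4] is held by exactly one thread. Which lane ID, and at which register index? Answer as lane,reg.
2,2

r=8⇒gr=0,Rb=1  c=4⇒th=2,odd=0
L=0*4+2=2  i=1*2+0=2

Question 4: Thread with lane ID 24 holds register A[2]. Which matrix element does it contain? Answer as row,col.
24: g=6,t=0
[2] (6+8,0*2+0) = (14,0)

14,0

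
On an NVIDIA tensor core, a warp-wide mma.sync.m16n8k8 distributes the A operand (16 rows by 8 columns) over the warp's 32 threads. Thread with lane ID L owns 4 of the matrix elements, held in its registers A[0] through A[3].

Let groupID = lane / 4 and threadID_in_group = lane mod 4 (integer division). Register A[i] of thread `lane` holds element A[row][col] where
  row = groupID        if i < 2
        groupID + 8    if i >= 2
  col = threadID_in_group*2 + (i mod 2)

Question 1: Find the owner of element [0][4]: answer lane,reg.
r=0->g=0,rb=0  c=4->t=2,b0=0
L=0*4+2=2  i=0*2+0=0

2,0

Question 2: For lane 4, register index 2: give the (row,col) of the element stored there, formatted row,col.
9,0

L=4->gid=4>>2=1, tid=4&3=0
[2]->row 1+8=9  col 0·2+0=0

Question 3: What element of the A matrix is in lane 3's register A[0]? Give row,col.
0,6

3: G=0,T=3
[0] (0+0,3*2+0) = (0,6)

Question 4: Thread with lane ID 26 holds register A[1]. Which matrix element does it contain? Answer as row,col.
26: G=6,T=2
[1] (6+0,2*2+1) = (6,5)

6,5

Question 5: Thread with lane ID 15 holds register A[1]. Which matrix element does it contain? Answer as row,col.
L=15=>grp=15>>2=3, tig=15&3=3
[1]=>row 3+0=3  col 3·2+1=7

3,7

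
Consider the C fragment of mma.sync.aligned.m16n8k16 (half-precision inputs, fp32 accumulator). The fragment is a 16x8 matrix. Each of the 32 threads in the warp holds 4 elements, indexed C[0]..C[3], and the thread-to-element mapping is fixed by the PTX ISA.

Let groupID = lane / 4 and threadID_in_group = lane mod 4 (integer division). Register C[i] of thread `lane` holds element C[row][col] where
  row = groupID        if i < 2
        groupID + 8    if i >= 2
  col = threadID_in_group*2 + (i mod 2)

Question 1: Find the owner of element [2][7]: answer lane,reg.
r=2→G=2,rhi=0  c=7→T=3,p=1
L=2*4+3=11  i=0*2+1=1

11,1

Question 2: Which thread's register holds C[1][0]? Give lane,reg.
4,0

r:1=>grp=1,rB=0  c:0=>tig=0,lo=0
L=1*4+0=4  i=0*2+0=0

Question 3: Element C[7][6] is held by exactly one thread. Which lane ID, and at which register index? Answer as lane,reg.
31,0

r=7->g=7,rb=0  c=6->t=3,b0=0
L=7*4+3=31  i=0*2+0=0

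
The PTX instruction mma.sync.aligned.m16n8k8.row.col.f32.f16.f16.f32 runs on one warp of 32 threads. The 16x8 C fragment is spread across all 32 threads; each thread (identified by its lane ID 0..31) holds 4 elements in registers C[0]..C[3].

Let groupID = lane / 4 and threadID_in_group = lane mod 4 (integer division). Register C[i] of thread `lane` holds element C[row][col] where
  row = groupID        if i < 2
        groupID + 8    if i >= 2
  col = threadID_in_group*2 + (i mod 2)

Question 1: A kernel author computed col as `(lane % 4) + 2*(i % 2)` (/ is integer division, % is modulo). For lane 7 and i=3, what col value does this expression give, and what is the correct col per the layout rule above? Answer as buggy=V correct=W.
buggy=5 correct=7

`(lane % 4) + 2*(i % 2)`[7,3]->5
7: gid=1,tid=3
[3] (1+8,3*2+1) = (9,7)
col: 5 vs 7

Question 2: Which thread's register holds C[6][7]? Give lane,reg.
27,1

r:6=>grp=6,rB=0  c:7=>tig=3,lo=1
L=6*4+3=27  i=0*2+1=1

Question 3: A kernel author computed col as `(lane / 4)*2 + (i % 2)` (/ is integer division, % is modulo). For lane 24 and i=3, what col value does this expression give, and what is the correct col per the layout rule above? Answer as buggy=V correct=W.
buggy=13 correct=1

`(lane / 4)*2 + (i % 2)`[24,3]⇒13
lane 24⇒24/4=6, 24 mod 4=0
i=3  r:6+8⇒14  c:2·0+1⇒1
col: 13 vs 1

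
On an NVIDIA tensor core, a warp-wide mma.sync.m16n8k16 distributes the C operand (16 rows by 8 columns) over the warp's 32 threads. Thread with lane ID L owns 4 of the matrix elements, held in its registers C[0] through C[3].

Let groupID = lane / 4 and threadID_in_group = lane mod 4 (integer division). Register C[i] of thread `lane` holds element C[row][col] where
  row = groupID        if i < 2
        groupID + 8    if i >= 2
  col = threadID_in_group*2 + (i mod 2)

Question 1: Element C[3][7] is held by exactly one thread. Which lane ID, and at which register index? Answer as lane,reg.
r=3→G=3,rhi=0  c=7→T=3,p=1
L=3*4+3=15  i=0*2+1=1

15,1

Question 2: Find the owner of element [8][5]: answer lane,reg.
r: 8->gid=0,r8=1  c: 5->tid=2,i&1=1
L=0*4+2=2  i=1*2+1=3

2,3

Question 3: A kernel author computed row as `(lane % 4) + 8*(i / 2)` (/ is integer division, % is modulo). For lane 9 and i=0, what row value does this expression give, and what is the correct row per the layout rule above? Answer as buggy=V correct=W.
buggy=1 correct=2

`(lane % 4) + 8*(i / 2)`[9,0]→1
9: G=2,T=1
[0] (2+0,1*2+0) = (2,2)
row: 1 vs 2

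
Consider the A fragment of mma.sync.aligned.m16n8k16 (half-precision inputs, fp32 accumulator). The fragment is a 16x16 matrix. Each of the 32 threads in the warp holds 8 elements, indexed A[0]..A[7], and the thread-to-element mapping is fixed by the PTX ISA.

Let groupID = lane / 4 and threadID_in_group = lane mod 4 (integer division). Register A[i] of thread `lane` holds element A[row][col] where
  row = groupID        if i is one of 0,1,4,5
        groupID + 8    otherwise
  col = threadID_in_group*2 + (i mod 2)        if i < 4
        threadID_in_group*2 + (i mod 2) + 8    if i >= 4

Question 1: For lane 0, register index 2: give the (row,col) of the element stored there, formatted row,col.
8,0

lane 0: gr=0 (0/4), th=0 (0%4)
i=2: r=0+8=8, c=0*2+0+0=0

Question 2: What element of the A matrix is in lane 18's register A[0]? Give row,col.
lane 18=>18/4=4, 18 mod 4=2
i=0  r:4+0=>4  c:2·2+0+0=>4

4,4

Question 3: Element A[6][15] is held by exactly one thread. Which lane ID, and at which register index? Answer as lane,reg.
r=6⇒gr=6,Rb=0  c=15⇒Cb=1,th=3,odd=1
L=6*4+3=27  i=1*4+0*2+1=5

27,5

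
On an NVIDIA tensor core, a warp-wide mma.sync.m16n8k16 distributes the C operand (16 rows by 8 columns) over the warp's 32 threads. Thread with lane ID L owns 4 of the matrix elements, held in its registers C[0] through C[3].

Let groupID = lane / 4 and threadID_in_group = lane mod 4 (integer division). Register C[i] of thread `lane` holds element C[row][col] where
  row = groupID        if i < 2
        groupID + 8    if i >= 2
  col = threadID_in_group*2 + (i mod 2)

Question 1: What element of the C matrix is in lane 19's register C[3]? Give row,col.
lane 19: grp=4 (19/4), tig=3 (19%4)
i=3: r=4+8=12, c=3*2+1=7

12,7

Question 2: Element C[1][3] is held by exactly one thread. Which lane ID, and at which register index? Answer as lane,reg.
5,1

r=1⇒gr=1,Rb=0  c=3⇒th=1,odd=1
L=1*4+1=5  i=0*2+1=1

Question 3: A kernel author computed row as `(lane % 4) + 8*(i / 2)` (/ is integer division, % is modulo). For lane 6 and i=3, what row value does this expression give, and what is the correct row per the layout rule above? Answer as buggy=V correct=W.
`(lane % 4) + 8*(i / 2)`[6,3]->10
lane 6->6/4=1, 6 mod 4=2
i=3  r:1+8->9  c:2·2+1->5
row: 10 vs 9

buggy=10 correct=9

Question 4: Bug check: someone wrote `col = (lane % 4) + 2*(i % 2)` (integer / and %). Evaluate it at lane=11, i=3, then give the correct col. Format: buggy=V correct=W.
buggy=5 correct=7

`(lane % 4) + 2*(i % 2)`[11,3]→5
lane 11: G=2 (11/4), T=3 (11%4)
i=3: r=2+8=10, c=3*2+1=7
col: 5 vs 7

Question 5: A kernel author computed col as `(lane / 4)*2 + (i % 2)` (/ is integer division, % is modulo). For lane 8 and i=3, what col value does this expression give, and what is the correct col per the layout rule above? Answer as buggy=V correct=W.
`(lane / 4)*2 + (i % 2)`[8,3]->5
L=8->g=8>>2=2, t=8&3=0
[3]->row 2+8=10  col 0·2+1=1
col: 5 vs 1

buggy=5 correct=1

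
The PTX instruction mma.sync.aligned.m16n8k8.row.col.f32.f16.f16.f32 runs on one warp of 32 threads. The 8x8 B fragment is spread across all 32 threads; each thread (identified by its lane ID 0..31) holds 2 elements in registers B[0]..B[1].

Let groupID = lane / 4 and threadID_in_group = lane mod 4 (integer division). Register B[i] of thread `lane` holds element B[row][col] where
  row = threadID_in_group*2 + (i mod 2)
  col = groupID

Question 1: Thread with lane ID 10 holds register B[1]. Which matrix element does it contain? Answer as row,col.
5,2

lane 10→10/4=2, 10 mod 4=2
i=1  r:2·2+1→5  c:2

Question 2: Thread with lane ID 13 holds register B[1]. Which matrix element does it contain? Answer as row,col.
lane 13→13/4=3, 13 mod 4=1
i=1  r:2·1+1→3  c:3

3,3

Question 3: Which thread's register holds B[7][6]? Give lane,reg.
27,1

c:6=>grp=6  r:7=>tig=3,lo=1
L=6*4+3=27  i=1=1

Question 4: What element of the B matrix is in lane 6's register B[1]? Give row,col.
6: gid=1,tid=2
[1] (2*2+1,1) = (5,1)

5,1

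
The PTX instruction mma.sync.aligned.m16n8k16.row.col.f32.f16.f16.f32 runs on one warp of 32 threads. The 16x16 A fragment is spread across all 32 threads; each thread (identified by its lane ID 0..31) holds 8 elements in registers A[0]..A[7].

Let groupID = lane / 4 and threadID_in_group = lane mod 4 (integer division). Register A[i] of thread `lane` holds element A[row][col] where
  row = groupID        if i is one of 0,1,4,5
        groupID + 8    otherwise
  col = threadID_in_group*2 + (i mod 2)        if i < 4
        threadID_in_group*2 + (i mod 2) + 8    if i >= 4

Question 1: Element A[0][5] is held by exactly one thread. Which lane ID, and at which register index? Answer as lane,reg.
2,1

r=0⇒gr=0,Rb=0  c=5⇒Cb=0,th=2,odd=1
L=0*4+2=2  i=0*4+0*2+1=1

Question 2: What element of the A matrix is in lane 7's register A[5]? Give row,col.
1,15

7: g=1,t=3
[5] (1+0,3*2+1+8) = (1,15)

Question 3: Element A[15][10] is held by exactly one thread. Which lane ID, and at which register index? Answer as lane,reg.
29,6

r=15⇒gr=7,Rb=1  c=10⇒Cb=1,th=1,odd=0
L=7*4+1=29  i=1*4+1*2+0=6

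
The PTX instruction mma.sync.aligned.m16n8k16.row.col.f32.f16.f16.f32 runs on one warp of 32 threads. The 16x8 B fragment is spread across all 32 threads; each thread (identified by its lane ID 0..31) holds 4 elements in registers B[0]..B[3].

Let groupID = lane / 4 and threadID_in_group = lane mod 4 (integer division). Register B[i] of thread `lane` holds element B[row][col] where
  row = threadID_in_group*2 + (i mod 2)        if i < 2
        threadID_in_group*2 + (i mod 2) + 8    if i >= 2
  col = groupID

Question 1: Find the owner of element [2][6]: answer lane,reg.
c: 6->gid=6  r: 2->r8=0,tid=1,i&1=0
L=6*4+1=25  i=0*2+0=0

25,0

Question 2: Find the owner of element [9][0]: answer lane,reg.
0,3

c: 0->gid=0  r: 9->r8=1,tid=0,i&1=1
L=0*4+0=0  i=1*2+1=3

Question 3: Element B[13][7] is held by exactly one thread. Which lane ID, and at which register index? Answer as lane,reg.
30,3

c:7=>grp=7  r:13=>rB=1,tig=2,lo=1
L=7*4+2=30  i=1*2+1=3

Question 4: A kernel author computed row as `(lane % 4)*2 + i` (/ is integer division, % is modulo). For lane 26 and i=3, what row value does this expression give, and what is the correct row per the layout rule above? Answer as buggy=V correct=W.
buggy=7 correct=13

`(lane % 4)*2 + i`[26,3]->7
L=26->gid=26>>2=6, tid=26&3=2
[3]->row 2·2+1+8=13  col gid=6
row: 7 vs 13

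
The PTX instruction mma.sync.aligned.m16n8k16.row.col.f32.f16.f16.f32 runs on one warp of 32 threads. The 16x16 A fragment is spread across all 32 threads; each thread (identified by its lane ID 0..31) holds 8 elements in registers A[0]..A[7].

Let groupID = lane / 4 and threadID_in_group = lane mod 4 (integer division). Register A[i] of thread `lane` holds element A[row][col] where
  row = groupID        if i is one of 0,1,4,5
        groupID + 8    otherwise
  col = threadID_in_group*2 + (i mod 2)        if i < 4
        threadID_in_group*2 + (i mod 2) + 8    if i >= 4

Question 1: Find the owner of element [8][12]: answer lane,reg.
r: 8->gid=0,r8=1  c: 12->c8=1,tid=2,i&1=0
L=0*4+2=2  i=1*4+1*2+0=6

2,6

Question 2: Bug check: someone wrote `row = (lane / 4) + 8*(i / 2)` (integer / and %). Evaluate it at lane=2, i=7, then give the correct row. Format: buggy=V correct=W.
`(lane / 4) + 8*(i / 2)`[2,7]→24
lane 2→2/4=0, 2 mod 4=2
i=7  r:0+8→8  c:2·2+1+8→13
row: 24 vs 8

buggy=24 correct=8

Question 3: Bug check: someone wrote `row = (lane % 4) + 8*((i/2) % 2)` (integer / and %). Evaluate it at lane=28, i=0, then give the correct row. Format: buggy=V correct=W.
`(lane % 4) + 8*((i/2) % 2)`[28,0]→0
lane 28: G=7 (28/4), T=0 (28%4)
i=0: r=7+0=7, c=0*2+0+0=0
row: 0 vs 7

buggy=0 correct=7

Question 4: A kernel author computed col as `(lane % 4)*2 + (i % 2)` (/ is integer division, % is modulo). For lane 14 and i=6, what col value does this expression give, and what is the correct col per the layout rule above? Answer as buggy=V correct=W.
`(lane % 4)*2 + (i % 2)`[14,6]->4
lane 14: gid=3 (14/4), tid=2 (14%4)
i=6: r=3+8=11, c=2*2+0+8=12
col: 4 vs 12

buggy=4 correct=12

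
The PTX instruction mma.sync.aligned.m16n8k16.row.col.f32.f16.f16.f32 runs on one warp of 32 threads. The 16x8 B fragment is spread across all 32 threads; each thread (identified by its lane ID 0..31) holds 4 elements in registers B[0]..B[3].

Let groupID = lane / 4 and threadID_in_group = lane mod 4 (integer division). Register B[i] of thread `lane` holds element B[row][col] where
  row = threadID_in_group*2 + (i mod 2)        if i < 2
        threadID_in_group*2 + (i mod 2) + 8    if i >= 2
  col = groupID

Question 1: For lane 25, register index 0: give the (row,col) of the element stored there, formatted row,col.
2,6

L=25=>grp=25>>2=6, tig=25&3=1
[0]=>row 1·2+0+0=2  col grp=6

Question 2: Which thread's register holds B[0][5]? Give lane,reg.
c:5=>grp=5  r:0=>rB=0,tig=0,lo=0
L=5*4+0=20  i=0*2+0=0

20,0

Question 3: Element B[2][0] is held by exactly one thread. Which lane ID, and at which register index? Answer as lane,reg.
1,0

c=0->g=0  r=2->rb=0,t=1,b0=0
L=0*4+1=1  i=0*2+0=0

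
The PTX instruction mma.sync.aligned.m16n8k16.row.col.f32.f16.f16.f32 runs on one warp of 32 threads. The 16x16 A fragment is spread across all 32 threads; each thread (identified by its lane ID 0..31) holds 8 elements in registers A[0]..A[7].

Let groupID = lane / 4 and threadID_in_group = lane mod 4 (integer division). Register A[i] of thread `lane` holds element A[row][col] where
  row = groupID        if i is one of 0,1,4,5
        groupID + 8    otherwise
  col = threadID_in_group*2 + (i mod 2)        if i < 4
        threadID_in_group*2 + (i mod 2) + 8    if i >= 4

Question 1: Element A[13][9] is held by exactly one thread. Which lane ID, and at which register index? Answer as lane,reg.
r=13->g=5,rb=1  c=9->cb=1,t=0,b0=1
L=5*4+0=20  i=1*4+1*2+1=7

20,7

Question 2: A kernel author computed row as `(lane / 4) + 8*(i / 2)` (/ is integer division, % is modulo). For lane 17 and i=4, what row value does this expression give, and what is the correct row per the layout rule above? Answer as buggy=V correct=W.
buggy=20 correct=4

`(lane / 4) + 8*(i / 2)`[17,4]=>20
lane 17=>17/4=4, 17 mod 4=1
i=4  r:4+0=>4  c:2·1+0+8=>10
row: 20 vs 4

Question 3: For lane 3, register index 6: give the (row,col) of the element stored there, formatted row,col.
lane 3: g=0 (3/4), t=3 (3%4)
i=6: r=0+8=8, c=3*2+0+8=14

8,14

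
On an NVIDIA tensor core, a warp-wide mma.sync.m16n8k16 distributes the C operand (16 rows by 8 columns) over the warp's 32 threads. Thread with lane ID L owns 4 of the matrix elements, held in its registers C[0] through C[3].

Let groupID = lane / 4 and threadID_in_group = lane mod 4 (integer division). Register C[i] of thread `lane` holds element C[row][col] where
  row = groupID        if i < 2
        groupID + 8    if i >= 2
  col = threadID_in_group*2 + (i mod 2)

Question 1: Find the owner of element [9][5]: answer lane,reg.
6,3

r:9=>grp=1,rB=1  c:5=>tig=2,lo=1
L=1*4+2=6  i=1*2+1=3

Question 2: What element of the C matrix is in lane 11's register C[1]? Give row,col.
L=11->gid=11>>2=2, tid=11&3=3
[1]->row 2+0=2  col 3·2+1=7

2,7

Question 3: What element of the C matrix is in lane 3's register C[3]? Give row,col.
lane 3: gid=0 (3/4), tid=3 (3%4)
i=3: r=0+8=8, c=3*2+1=7

8,7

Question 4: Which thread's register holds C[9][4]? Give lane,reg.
6,2

r=9⇒gr=1,Rb=1  c=4⇒th=2,odd=0
L=1*4+2=6  i=1*2+0=2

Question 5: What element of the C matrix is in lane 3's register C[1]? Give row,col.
0,7

lane 3: g=0 (3/4), t=3 (3%4)
i=1: r=0+0=0, c=3*2+1=7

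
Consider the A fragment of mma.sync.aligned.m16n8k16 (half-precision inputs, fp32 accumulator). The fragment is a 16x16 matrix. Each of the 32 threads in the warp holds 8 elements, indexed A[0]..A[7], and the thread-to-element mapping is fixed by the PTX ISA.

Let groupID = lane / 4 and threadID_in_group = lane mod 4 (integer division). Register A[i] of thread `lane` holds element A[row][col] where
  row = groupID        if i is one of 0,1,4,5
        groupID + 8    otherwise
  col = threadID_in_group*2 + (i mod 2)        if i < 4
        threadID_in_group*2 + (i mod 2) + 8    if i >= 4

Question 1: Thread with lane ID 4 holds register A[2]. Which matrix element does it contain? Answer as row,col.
9,0

lane 4: grp=1 (4/4), tig=0 (4%4)
i=2: r=1+8=9, c=0*2+0+0=0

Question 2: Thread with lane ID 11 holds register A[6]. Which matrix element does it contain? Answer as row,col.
10,14

L=11=>grp=11>>2=2, tig=11&3=3
[6]=>row 2+8=10  col 3·2+0+8=14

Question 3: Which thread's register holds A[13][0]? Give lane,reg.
20,2

r=13⇒gr=5,Rb=1  c=0⇒Cb=0,th=0,odd=0
L=5*4+0=20  i=0*4+1*2+0=2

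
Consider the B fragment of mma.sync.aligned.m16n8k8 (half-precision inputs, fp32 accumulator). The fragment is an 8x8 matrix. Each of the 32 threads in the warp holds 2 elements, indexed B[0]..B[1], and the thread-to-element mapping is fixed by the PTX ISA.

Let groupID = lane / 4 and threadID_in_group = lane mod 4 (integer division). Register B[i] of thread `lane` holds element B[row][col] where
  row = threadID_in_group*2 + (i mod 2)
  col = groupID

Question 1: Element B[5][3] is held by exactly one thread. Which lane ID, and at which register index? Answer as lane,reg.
14,1

c: 3->gid=3  r: 5->tid=2,i&1=1
L=3*4+2=14  i=1=1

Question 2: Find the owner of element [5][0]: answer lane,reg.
2,1

c=0->g=0  r=5->t=2,b0=1
L=0*4+2=2  i=1=1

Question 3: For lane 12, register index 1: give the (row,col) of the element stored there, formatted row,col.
1,3

12: gr=3,th=0
[1] (0*2+1,3) = (1,3)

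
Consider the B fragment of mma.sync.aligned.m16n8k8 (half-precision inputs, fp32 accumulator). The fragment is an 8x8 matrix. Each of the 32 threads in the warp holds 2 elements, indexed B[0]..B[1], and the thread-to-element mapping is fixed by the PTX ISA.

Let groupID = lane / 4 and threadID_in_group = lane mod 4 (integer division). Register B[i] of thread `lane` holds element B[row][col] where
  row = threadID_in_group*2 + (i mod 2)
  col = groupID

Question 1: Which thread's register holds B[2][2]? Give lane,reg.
c=2⇒gr=2  r=2⇒th=1,odd=0
L=2*4+1=9  i=0=0

9,0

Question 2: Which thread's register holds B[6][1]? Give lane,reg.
c: 1->gid=1  r: 6->tid=3,i&1=0
L=1*4+3=7  i=0=0

7,0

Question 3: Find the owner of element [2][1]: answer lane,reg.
c:1=>grp=1  r:2=>tig=1,lo=0
L=1*4+1=5  i=0=0

5,0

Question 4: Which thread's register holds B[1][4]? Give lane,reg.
c=4->g=4  r=1->t=0,b0=1
L=4*4+0=16  i=1=1

16,1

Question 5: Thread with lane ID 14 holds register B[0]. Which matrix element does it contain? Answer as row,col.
lane 14: g=3 (14/4), t=2 (14%4)
i=0: r=2*2+0=4, c=g=3

4,3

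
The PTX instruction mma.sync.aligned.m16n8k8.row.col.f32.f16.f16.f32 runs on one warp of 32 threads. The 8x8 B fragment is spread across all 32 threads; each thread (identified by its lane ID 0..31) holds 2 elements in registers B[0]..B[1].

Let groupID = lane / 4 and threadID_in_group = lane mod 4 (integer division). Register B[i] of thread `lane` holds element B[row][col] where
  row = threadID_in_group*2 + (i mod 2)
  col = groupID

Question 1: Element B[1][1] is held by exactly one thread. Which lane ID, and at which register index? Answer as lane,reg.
c=1→G=1  r=1→T=0,p=1
L=1*4+0=4  i=1=1

4,1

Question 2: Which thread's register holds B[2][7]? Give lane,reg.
c=7→G=7  r=2→T=1,p=0
L=7*4+1=29  i=0=0

29,0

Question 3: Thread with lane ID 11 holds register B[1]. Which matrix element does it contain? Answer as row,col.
7,2

lane 11->11/4=2, 11 mod 4=3
i=1  r:2·3+1->7  c:2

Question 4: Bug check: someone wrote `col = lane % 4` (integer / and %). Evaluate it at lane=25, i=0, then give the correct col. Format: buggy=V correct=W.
buggy=1 correct=6

`lane % 4`[25,0]→1
lane 25: G=6 (25/4), T=1 (25%4)
i=0: r=1*2+0=2, c=G=6
col: 1 vs 6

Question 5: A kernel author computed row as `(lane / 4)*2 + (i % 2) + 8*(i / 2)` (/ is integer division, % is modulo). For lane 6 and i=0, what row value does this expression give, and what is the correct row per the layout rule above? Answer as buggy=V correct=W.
buggy=2 correct=4

`(lane / 4)*2 + (i % 2) + 8*(i / 2)`[6,0]->2
6: g=1,t=2
[0] (2*2+0,1) = (4,1)
row: 2 vs 4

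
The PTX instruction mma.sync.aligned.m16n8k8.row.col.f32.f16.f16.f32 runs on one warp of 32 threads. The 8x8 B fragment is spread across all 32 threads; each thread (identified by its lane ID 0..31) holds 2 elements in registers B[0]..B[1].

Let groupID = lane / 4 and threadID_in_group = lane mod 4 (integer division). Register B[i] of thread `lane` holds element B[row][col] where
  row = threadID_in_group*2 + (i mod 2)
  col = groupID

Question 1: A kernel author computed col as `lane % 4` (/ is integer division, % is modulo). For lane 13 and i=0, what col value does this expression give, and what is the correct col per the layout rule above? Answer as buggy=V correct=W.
`lane % 4`[13,0]⇒1
lane 13: gr=3 (13/4), th=1 (13%4)
i=0: r=1*2+0=2, c=gr=3
col: 1 vs 3

buggy=1 correct=3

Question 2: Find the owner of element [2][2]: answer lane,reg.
9,0

c:2=>grp=2  r:2=>tig=1,lo=0
L=2*4+1=9  i=0=0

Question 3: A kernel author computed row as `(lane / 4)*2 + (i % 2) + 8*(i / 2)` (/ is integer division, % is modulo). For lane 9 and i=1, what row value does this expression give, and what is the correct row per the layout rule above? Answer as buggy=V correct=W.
buggy=5 correct=3

`(lane / 4)*2 + (i % 2) + 8*(i / 2)`[9,1]→5
lane 9→9/4=2, 9 mod 4=1
i=1  r:2·1+1→3  c:2
row: 5 vs 3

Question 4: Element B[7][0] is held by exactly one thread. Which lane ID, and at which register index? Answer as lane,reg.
c=0⇒gr=0  r=7⇒th=3,odd=1
L=0*4+3=3  i=1=1

3,1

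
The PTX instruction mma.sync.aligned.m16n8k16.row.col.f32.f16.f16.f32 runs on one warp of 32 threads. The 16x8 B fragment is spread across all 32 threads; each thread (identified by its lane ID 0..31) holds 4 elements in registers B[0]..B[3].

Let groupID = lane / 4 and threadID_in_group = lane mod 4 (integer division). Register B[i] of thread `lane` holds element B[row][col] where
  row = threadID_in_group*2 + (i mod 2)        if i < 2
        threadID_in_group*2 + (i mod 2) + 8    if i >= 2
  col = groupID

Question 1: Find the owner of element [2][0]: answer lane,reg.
c=0->g=0  r=2->rb=0,t=1,b0=0
L=0*4+1=1  i=0*2+0=0

1,0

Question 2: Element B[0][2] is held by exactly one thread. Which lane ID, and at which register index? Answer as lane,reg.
8,0

c: 2->gid=2  r: 0->r8=0,tid=0,i&1=0
L=2*4+0=8  i=0*2+0=0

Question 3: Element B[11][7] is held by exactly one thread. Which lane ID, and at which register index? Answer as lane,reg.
29,3

c: 7->gid=7  r: 11->r8=1,tid=1,i&1=1
L=7*4+1=29  i=1*2+1=3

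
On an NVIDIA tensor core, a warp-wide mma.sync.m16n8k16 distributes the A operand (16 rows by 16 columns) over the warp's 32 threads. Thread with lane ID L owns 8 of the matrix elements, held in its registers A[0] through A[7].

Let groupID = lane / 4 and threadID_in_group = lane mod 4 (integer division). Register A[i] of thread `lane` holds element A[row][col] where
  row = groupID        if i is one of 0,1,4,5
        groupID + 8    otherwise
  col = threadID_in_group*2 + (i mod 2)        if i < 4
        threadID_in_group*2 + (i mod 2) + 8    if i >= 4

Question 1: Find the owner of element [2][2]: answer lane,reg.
9,0

r=2→G=2,rhi=0  c=2→chi=0,T=1,p=0
L=2*4+1=9  i=0*4+0*2+0=0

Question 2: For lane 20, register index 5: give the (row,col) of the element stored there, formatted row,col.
5,9

lane 20: grp=5 (20/4), tig=0 (20%4)
i=5: r=5+0=5, c=0*2+1+8=9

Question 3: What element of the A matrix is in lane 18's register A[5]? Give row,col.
4,13

18: gr=4,th=2
[5] (4+0,2*2+1+8) = (4,13)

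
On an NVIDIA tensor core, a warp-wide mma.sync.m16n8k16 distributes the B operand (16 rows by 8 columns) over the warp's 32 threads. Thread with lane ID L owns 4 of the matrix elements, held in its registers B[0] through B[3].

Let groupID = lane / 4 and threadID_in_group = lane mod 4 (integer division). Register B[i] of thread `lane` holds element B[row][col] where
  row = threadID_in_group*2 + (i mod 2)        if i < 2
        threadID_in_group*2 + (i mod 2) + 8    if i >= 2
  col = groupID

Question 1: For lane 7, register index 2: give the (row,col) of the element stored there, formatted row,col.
14,1

7: gr=1,th=3
[2] (3*2+0+8,1) = (14,1)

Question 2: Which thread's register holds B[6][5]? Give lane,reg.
23,0

c: 5->gid=5  r: 6->r8=0,tid=3,i&1=0
L=5*4+3=23  i=0*2+0=0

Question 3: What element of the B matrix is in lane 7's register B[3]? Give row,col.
15,1

lane 7=>7/4=1, 7 mod 4=3
i=3  r:2·3+1+8=>15  c:1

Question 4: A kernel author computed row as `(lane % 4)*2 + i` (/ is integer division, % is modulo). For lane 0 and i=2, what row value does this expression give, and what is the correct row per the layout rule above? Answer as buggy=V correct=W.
`(lane % 4)*2 + i`[0,2]→2
lane 0→0/4=0, 0 mod 4=0
i=2  r:2·0+0+8→8  c:0
row: 2 vs 8

buggy=2 correct=8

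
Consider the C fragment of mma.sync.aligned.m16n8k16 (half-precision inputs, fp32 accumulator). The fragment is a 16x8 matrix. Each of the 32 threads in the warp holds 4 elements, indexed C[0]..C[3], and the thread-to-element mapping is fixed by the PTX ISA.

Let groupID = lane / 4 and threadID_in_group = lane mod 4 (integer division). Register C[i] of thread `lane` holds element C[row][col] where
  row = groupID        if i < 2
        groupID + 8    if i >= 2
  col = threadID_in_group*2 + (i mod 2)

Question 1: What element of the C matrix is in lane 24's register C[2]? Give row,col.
lane 24: grp=6 (24/4), tig=0 (24%4)
i=2: r=6+8=14, c=0*2+0=0

14,0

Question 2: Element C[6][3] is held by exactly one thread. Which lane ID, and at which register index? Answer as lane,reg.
r=6->g=6,rb=0  c=3->t=1,b0=1
L=6*4+1=25  i=0*2+1=1

25,1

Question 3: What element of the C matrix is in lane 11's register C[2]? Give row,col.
lane 11⇒11/4=2, 11 mod 4=3
i=2  r:2+8⇒10  c:2·3+0⇒6

10,6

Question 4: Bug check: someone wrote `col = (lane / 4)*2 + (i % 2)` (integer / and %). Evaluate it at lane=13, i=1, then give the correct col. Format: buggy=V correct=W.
`(lane / 4)*2 + (i % 2)`[13,1]→7
L=13→G=13>>2=3, T=13&3=1
[1]→row 3+0=3  col 1·2+1=3
col: 7 vs 3

buggy=7 correct=3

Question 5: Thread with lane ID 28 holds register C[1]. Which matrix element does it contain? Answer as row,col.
7,1

28: gr=7,th=0
[1] (7+0,0*2+1) = (7,1)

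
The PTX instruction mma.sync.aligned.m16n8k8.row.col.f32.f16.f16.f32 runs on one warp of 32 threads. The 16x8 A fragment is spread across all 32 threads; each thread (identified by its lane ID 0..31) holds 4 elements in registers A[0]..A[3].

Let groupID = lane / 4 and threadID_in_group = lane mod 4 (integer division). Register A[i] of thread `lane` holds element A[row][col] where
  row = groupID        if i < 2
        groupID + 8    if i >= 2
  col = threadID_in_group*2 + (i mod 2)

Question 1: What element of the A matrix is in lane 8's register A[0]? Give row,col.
2,0

L=8->g=8>>2=2, t=8&3=0
[0]->row 2+0=2  col 0·2+0=0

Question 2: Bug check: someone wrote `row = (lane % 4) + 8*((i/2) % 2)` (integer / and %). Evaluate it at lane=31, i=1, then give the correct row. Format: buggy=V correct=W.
buggy=3 correct=7

`(lane % 4) + 8*((i/2) % 2)`[31,1]→3
L=31→G=31>>2=7, T=31&3=3
[1]→row 7+0=7  col 3·2+1=7
row: 3 vs 7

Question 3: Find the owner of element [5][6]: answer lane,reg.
23,0

r=5⇒gr=5,Rb=0  c=6⇒th=3,odd=0
L=5*4+3=23  i=0*2+0=0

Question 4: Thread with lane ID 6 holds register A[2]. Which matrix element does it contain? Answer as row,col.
lane 6: g=1 (6/4), t=2 (6%4)
i=2: r=1+8=9, c=2*2+0=4

9,4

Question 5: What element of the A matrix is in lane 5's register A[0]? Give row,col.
1,2

lane 5: G=1 (5/4), T=1 (5%4)
i=0: r=1+0=1, c=1*2+0=2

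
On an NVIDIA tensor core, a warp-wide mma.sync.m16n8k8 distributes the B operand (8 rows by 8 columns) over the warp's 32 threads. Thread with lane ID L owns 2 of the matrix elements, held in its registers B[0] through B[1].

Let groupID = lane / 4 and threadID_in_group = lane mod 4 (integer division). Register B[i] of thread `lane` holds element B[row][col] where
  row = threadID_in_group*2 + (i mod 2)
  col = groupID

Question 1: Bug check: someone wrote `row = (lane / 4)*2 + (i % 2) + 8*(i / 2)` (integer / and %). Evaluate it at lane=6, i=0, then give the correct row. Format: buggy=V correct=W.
`(lane / 4)*2 + (i % 2) + 8*(i / 2)`[6,0]->2
6: g=1,t=2
[0] (2*2+0,1) = (4,1)
row: 2 vs 4

buggy=2 correct=4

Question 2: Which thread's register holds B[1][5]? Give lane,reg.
c=5->g=5  r=1->t=0,b0=1
L=5*4+0=20  i=1=1

20,1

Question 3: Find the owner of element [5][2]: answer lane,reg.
c:2=>grp=2  r:5=>tig=2,lo=1
L=2*4+2=10  i=1=1

10,1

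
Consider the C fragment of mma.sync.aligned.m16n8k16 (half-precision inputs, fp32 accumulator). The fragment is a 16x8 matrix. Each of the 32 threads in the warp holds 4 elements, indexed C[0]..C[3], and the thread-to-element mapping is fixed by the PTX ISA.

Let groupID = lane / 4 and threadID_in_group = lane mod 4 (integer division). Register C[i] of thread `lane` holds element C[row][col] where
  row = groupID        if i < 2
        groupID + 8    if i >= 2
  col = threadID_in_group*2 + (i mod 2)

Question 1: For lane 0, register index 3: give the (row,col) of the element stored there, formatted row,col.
8,1

L=0→G=0>>2=0, T=0&3=0
[3]→row 0+8=8  col 0·2+1=1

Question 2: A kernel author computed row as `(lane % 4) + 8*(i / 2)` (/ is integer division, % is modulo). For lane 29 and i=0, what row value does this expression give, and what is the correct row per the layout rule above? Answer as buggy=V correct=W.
`(lane % 4) + 8*(i / 2)`[29,0]->1
29: gid=7,tid=1
[0] (7+0,1*2+0) = (7,2)
row: 1 vs 7

buggy=1 correct=7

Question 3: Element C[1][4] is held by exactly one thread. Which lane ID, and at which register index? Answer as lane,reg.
6,0

r:1=>grp=1,rB=0  c:4=>tig=2,lo=0
L=1*4+2=6  i=0*2+0=0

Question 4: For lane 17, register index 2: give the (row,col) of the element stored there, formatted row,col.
L=17->g=17>>2=4, t=17&3=1
[2]->row 4+8=12  col 1·2+0=2

12,2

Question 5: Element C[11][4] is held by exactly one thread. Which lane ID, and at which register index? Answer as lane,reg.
14,2

r=11→G=3,rhi=1  c=4→T=2,p=0
L=3*4+2=14  i=1*2+0=2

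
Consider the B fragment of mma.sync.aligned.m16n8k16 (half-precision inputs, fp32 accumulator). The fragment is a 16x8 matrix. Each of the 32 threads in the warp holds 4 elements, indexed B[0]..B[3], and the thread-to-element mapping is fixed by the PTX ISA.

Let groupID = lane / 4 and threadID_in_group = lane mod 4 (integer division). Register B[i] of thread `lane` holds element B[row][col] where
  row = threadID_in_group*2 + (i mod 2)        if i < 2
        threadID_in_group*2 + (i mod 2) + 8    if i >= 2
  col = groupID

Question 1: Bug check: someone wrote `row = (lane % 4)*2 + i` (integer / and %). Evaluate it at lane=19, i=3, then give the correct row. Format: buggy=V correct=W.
buggy=9 correct=15

`(lane % 4)*2 + i`[19,3]->9
lane 19->19/4=4, 19 mod 4=3
i=3  r:2·3+1+8->15  c:4
row: 9 vs 15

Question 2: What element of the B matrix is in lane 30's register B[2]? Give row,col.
30: grp=7,tig=2
[2] (2*2+0+8,7) = (12,7)

12,7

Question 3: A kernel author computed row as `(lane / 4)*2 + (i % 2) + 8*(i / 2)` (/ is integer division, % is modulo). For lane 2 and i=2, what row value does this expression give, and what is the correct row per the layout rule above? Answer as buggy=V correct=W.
buggy=8 correct=12

`(lane / 4)*2 + (i % 2) + 8*(i / 2)`[2,2]→8
lane 2: G=0 (2/4), T=2 (2%4)
i=2: r=2*2+0+8=12, c=G=0
row: 8 vs 12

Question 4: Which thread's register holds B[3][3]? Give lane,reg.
c=3->g=3  r=3->rb=0,t=1,b0=1
L=3*4+1=13  i=0*2+1=1

13,1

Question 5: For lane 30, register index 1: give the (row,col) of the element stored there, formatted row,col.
5,7

30: gr=7,th=2
[1] (2*2+1+0,7) = (5,7)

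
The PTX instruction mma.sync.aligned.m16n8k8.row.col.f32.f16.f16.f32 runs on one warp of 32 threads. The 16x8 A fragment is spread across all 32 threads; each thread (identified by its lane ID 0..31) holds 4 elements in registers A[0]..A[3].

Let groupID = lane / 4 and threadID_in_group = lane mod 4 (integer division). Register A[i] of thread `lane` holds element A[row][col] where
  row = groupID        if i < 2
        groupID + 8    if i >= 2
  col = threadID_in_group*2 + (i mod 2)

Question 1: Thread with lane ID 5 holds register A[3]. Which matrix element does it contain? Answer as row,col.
9,3

5: gid=1,tid=1
[3] (1+8,1*2+1) = (9,3)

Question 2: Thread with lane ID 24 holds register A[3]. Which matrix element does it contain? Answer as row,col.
lane 24: G=6 (24/4), T=0 (24%4)
i=3: r=6+8=14, c=0*2+1=1

14,1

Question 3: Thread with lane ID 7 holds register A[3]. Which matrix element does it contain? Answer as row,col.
9,7

lane 7->7/4=1, 7 mod 4=3
i=3  r:1+8->9  c:2·3+1->7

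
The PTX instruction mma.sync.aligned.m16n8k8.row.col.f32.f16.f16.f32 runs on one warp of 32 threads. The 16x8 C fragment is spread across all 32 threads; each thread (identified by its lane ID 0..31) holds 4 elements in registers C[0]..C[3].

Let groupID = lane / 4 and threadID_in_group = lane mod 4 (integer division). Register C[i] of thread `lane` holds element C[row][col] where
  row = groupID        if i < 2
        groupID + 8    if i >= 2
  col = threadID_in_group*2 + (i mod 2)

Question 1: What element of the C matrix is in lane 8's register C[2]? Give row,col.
L=8=>grp=8>>2=2, tig=8&3=0
[2]=>row 2+8=10  col 0·2+0=0

10,0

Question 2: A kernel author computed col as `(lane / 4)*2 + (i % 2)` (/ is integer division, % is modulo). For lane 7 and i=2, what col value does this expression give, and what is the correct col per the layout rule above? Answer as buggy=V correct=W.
buggy=2 correct=6

`(lane / 4)*2 + (i % 2)`[7,2]->2
7: g=1,t=3
[2] (1+8,3*2+0) = (9,6)
col: 2 vs 6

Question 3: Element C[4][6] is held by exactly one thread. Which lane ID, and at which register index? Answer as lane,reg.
19,0

r: 4->gid=4,r8=0  c: 6->tid=3,i&1=0
L=4*4+3=19  i=0*2+0=0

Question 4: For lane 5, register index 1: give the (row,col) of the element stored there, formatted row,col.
1,3

lane 5→5/4=1, 5 mod 4=1
i=1  r:1+0→1  c:2·1+1→3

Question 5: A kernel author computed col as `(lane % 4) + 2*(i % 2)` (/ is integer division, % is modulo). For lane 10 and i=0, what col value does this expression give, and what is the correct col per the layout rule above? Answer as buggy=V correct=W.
buggy=2 correct=4

`(lane % 4) + 2*(i % 2)`[10,0]->2
L=10->gid=10>>2=2, tid=10&3=2
[0]->row 2+0=2  col 2·2+0=4
col: 2 vs 4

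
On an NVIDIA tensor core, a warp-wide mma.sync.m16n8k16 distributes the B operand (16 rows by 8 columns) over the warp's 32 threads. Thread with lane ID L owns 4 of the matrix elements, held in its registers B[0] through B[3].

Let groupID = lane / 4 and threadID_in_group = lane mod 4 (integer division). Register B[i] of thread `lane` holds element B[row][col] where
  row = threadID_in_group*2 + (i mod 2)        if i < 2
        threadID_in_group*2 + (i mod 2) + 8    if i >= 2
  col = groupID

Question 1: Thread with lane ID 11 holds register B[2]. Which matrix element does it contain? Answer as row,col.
L=11->g=11>>2=2, t=11&3=3
[2]->row 3·2+0+8=14  col g=2

14,2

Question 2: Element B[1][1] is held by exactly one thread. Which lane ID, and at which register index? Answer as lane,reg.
4,1

c:1=>grp=1  r:1=>rB=0,tig=0,lo=1
L=1*4+0=4  i=0*2+1=1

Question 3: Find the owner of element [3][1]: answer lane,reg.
c=1→G=1  r=3→rhi=0,T=1,p=1
L=1*4+1=5  i=0*2+1=1

5,1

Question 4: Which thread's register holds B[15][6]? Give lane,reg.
27,3

c=6⇒gr=6  r=15⇒Rb=1,th=3,odd=1
L=6*4+3=27  i=1*2+1=3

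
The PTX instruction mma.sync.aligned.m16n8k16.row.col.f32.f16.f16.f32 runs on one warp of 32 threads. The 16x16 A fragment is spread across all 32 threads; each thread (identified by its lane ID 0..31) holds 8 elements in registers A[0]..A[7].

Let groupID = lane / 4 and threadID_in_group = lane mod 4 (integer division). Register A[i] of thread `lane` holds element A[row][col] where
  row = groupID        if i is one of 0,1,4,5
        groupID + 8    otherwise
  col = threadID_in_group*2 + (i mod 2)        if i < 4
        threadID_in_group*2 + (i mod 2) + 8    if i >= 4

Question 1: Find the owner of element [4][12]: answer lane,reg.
18,4

r: 4->gid=4,r8=0  c: 12->c8=1,tid=2,i&1=0
L=4*4+2=18  i=1*4+0*2+0=4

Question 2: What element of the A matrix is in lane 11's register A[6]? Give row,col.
11: gr=2,th=3
[6] (2+8,3*2+0+8) = (10,14)

10,14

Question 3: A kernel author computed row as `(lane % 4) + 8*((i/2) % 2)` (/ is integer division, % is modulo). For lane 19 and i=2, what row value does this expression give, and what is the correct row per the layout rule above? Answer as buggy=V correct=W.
buggy=11 correct=12

`(lane % 4) + 8*((i/2) % 2)`[19,2]=>11
L=19=>grp=19>>2=4, tig=19&3=3
[2]=>row 4+8=12  col 3·2+0+0=6
row: 11 vs 12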